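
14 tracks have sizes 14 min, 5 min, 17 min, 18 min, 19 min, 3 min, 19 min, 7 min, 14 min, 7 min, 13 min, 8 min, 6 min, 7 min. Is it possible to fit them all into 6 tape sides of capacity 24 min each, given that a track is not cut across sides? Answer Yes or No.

Total = 157 min; ⌈157/24⌉ = 7.
At least 7 tape sides are required, but only 6 are allowed.

No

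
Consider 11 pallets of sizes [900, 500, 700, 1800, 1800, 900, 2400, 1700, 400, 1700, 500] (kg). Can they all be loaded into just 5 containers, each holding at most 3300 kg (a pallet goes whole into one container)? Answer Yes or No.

Yes

A valid assignment using 5 containers:
  container 1: 2400 + 900 = 3300
  container 2: 1800 + 900 + 500 = 3200
  container 3: 1800 + 700 + 500 = 3000
  container 4: 1700 + 400 = 2100
  container 5: 1700 = 1700
Every load is within 3300 kg, so 5 containers suffice.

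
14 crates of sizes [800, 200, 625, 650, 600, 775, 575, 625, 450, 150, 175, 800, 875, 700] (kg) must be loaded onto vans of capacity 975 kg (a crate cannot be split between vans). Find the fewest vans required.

11

Total = 875 + 800 + 800 + 775 + 700 + 650 + 625 + 625 + 600 + 575 + 450 + 200 + 175 + 150 = 8000 kg.
Lower bound: ⌈8000/975⌉ = 9 vans.
Also, 10 crates each exceed 975/2 kg, and no two of those can share a van, so at least 10 vans are needed.
A packing using 11 vans:
  van 1: 875 = 875
  van 2: 800 + 175 = 975
  van 3: 800 + 150 = 950
  van 4: 775 + 200 = 975
  van 5: 700 = 700
  van 6: 650 = 650
  van 7: 625 = 625
  van 8: 625 = 625
  van 9: 600 = 600
  van 10: 575 = 575
  van 11: 450 = 450
No arrangement into 10 vans stays within capacity, so 11 is optimal.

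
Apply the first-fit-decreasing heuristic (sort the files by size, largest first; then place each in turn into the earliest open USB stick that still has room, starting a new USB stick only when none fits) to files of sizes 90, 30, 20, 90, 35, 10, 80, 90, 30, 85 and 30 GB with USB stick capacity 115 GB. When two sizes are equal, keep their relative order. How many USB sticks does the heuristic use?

Sorted descending: 90, 90, 90, 85, 80, 35, 30, 30, 30, 20, 10.
  90 → USB stick 1 (new)  [load 90/115]
  90 → USB stick 2 (new)  [load 90/115]
  90 → USB stick 3 (new)  [load 90/115]
  85 → USB stick 4 (new)  [load 85/115]
  80 → USB stick 5 (new)  [load 80/115]
  35 → USB stick 5  [load 115/115]
  30 → USB stick 4  [load 115/115]
  30 → USB stick 6 (new)  [load 30/115]
  30 → USB stick 6  [load 60/115]
  20 → USB stick 1  [load 110/115]
  10 → USB stick 2  [load 100/115]
6 USB sticks opened.

6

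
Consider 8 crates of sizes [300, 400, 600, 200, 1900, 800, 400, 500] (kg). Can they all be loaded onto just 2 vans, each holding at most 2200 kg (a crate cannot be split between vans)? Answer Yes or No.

Total = 5100 kg; ⌈5100/2200⌉ = 3.
At least 3 vans are required, but only 2 are allowed.

No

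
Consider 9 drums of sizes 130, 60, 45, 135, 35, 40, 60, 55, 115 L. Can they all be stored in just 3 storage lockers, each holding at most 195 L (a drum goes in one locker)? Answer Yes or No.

Total = 675 L; ⌈675/195⌉ = 4.
At least 4 storage lockers are required, but only 3 are allowed.

No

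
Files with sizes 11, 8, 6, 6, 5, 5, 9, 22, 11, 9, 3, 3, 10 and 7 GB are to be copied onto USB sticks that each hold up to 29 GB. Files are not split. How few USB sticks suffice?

Total = 22 + 11 + 11 + 10 + 9 + 9 + 8 + 7 + 6 + 6 + 5 + 5 + 3 + 3 = 115 GB.
Lower bound: ⌈115/29⌉ = 4 USB sticks.
A packing using 4 USB sticks:
  USB stick 1: 22 + 7 = 29
  USB stick 2: 11 + 11 + 6 = 28
  USB stick 3: 10 + 9 + 5 + 5 = 29
  USB stick 4: 9 + 8 + 6 + 3 + 3 = 29
This matches the lower bound, so 4 is optimal.

4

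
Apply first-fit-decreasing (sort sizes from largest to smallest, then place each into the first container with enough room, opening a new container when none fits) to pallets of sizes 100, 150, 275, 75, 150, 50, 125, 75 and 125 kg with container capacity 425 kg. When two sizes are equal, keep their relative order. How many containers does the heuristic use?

3

Sorted descending: 275, 150, 150, 125, 125, 100, 75, 75, 50.
  275 → container 1 (new)  [load 275/425]
  150 → container 1  [load 425/425]
  150 → container 2 (new)  [load 150/425]
  125 → container 2  [load 275/425]
  125 → container 2  [load 400/425]
  100 → container 3 (new)  [load 100/425]
  75 → container 3  [load 175/425]
  75 → container 3  [load 250/425]
  50 → container 3  [load 300/425]
3 containers opened.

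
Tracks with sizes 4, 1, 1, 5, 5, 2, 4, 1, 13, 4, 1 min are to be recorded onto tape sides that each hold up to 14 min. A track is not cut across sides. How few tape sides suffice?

Total = 13 + 5 + 5 + 4 + 4 + 4 + 2 + 1 + 1 + 1 + 1 = 41 min.
Lower bound: ⌈41/14⌉ = 3 tape sides.
A packing using 3 tape sides:
  side 1: 13 + 1 = 14
  side 2: 5 + 5 + 4 = 14
  side 3: 4 + 4 + 2 + 1 + 1 + 1 = 13
This matches the lower bound, so 3 is optimal.

3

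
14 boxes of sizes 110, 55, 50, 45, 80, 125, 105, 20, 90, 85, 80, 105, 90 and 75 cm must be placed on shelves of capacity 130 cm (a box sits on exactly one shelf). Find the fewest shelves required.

Total = 125 + 110 + 105 + 105 + 90 + 90 + 85 + 80 + 80 + 75 + 55 + 50 + 45 + 20 = 1115 cm.
Lower bound: ⌈1115/130⌉ = 9 shelves.
Also, 10 boxes each exceed 65 cm, and no two of those can share a shelf, so at least 10 shelves are needed.
A packing using 10 shelves:
  shelf 1: 125 = 125
  shelf 2: 110 + 20 = 130
  shelf 3: 105 = 105
  shelf 4: 105 = 105
  shelf 5: 90 = 90
  shelf 6: 90 = 90
  shelf 7: 85 + 45 = 130
  shelf 8: 80 + 50 = 130
  shelf 9: 80 = 80
  shelf 10: 75 + 55 = 130
This matches the lower bound, so 10 is optimal.

10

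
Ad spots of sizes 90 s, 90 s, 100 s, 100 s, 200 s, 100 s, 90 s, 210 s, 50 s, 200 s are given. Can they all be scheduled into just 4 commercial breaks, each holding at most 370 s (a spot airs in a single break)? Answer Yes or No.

A valid assignment using 4 commercial breaks:
  break 1: 210 + 100 + 50 = 360
  break 2: 200 + 100 = 300
  break 3: 200 + 100 = 300
  break 4: 90 + 90 + 90 = 270
Every load is within 370 s, so 4 commercial breaks suffice.

Yes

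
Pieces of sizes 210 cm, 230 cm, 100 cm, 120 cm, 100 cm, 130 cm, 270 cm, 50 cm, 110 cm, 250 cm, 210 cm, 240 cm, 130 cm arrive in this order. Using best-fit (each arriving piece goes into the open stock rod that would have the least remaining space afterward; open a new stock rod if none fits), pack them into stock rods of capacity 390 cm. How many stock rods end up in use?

7

  210 → stock rod 1 (new)  [load 210/390]
  230 → stock rod 2 (new)  [load 230/390]
  100 → stock rod 2  [load 330/390]
  120 → stock rod 1  [load 330/390]
  100 → stock rod 3 (new)  [load 100/390]
  130 → stock rod 3  [load 230/390]
  270 → stock rod 4 (new)  [load 270/390]
  50 → stock rod 1  [load 380/390]
  110 → stock rod 4  [load 380/390]
  250 → stock rod 5 (new)  [load 250/390]
  210 → stock rod 6 (new)  [load 210/390]
  240 → stock rod 7 (new)  [load 240/390]
  130 → stock rod 5  [load 380/390]
7 stock rods opened.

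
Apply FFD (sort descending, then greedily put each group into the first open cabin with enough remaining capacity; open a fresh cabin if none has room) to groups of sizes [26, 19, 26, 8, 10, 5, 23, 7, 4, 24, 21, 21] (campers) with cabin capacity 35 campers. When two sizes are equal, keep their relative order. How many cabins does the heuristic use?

7

Sorted descending: 26, 26, 24, 23, 21, 21, 19, 10, 8, 7, 5, 4.
  26 → cabin 1 (new)  [load 26/35]
  26 → cabin 2 (new)  [load 26/35]
  24 → cabin 3 (new)  [load 24/35]
  23 → cabin 4 (new)  [load 23/35]
  21 → cabin 5 (new)  [load 21/35]
  21 → cabin 6 (new)  [load 21/35]
  19 → cabin 7 (new)  [load 19/35]
  10 → cabin 3  [load 34/35]
  8 → cabin 1  [load 34/35]
  7 → cabin 2  [load 33/35]
  5 → cabin 4  [load 28/35]
  4 → cabin 4  [load 32/35]
7 cabins opened.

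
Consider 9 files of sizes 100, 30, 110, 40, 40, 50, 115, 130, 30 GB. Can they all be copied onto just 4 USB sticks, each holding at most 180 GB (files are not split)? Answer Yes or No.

A valid assignment using 4 USB sticks:
  USB stick 1: 130 + 50 = 180
  USB stick 2: 115 + 40 = 155
  USB stick 3: 110 + 40 + 30 = 180
  USB stick 4: 100 + 30 = 130
Every load is within 180 GB, so 4 USB sticks suffice.

Yes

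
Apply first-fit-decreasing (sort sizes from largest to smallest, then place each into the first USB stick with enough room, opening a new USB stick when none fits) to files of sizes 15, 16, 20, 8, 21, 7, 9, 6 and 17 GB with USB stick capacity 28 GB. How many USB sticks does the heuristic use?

Sorted descending: 21, 20, 17, 16, 15, 9, 8, 7, 6.
  21 → USB stick 1 (new)  [load 21/28]
  20 → USB stick 2 (new)  [load 20/28]
  17 → USB stick 3 (new)  [load 17/28]
  16 → USB stick 4 (new)  [load 16/28]
  15 → USB stick 5 (new)  [load 15/28]
  9 → USB stick 3  [load 26/28]
  8 → USB stick 2  [load 28/28]
  7 → USB stick 1  [load 28/28]
  6 → USB stick 4  [load 22/28]
5 USB sticks opened.

5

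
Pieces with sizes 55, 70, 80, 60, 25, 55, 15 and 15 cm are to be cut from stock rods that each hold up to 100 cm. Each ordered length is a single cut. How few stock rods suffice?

Total = 80 + 70 + 60 + 55 + 55 + 25 + 15 + 15 = 375 cm.
Lower bound: ⌈375/100⌉ = 4 stock rods.
Also, 5 pieces each exceed 50 cm, and no two of those can share a stock rod, so at least 5 stock rods are needed.
A packing using 5 stock rods:
  stock rod 1: 80 + 15 = 95
  stock rod 2: 70 + 25 = 95
  stock rod 3: 60 + 15 = 75
  stock rod 4: 55 = 55
  stock rod 5: 55 = 55
This matches the lower bound, so 5 is optimal.

5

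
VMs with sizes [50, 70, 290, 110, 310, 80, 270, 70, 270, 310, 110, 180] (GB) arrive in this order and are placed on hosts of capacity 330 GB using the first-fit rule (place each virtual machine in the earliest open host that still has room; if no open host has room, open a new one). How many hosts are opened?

  50 → host 1 (new)  [load 50/330]
  70 → host 1  [load 120/330]
  290 → host 2 (new)  [load 290/330]
  110 → host 1  [load 230/330]
  310 → host 3 (new)  [load 310/330]
  80 → host 1  [load 310/330]
  270 → host 4 (new)  [load 270/330]
  70 → host 5 (new)  [load 70/330]
  270 → host 6 (new)  [load 270/330]
  310 → host 7 (new)  [load 310/330]
  110 → host 5  [load 180/330]
  180 → host 8 (new)  [load 180/330]
8 hosts opened.

8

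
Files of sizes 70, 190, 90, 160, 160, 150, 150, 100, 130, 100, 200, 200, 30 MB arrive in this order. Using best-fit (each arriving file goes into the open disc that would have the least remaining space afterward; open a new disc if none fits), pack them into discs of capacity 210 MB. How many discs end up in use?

10

  70 → disc 1 (new)  [load 70/210]
  190 → disc 2 (new)  [load 190/210]
  90 → disc 1  [load 160/210]
  160 → disc 3 (new)  [load 160/210]
  160 → disc 4 (new)  [load 160/210]
  150 → disc 5 (new)  [load 150/210]
  150 → disc 6 (new)  [load 150/210]
  100 → disc 7 (new)  [load 100/210]
  130 → disc 8 (new)  [load 130/210]
  100 → disc 7  [load 200/210]
  200 → disc 9 (new)  [load 200/210]
  200 → disc 10 (new)  [load 200/210]
  30 → disc 1  [load 190/210]
10 discs opened.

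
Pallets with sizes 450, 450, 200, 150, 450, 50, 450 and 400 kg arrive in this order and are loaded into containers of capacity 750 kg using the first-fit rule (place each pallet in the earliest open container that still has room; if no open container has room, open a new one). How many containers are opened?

  450 → container 1 (new)  [load 450/750]
  450 → container 2 (new)  [load 450/750]
  200 → container 1  [load 650/750]
  150 → container 2  [load 600/750]
  450 → container 3 (new)  [load 450/750]
  50 → container 1  [load 700/750]
  450 → container 4 (new)  [load 450/750]
  400 → container 5 (new)  [load 400/750]
5 containers opened.

5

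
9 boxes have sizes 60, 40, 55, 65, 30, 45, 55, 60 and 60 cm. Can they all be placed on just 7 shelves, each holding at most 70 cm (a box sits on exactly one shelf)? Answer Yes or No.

Total = 470 cm; ⌈470/70⌉ = 7.
8 boxes each exceed half the capacity and cannot share a shelf, forcing at least 8 shelves.
At least 8 shelves are required, but only 7 are allowed.

No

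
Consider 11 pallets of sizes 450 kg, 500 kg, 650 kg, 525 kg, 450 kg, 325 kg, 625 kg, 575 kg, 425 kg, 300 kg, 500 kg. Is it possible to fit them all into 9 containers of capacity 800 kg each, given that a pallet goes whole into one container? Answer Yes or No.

Yes

A valid assignment using 9 containers:
  container 1: 650 = 650
  container 2: 625 = 625
  container 3: 575 = 575
  container 4: 525 = 525
  container 5: 500 + 300 = 800
  container 6: 500 = 500
  container 7: 450 + 325 = 775
  container 8: 450 = 450
  container 9: 425 = 425
Every load is within 800 kg, so 9 containers suffice.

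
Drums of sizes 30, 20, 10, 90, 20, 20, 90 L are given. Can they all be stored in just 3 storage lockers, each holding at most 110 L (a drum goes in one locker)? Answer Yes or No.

Yes

A valid assignment using 3 storage lockers:
  locker 1: 90 + 20 = 110
  locker 2: 90 + 20 = 110
  locker 3: 30 + 20 + 10 = 60
Every load is within 110 L, so 3 storage lockers suffice.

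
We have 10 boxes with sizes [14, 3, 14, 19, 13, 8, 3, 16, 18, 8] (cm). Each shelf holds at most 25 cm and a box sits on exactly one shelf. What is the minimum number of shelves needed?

6

Total = 19 + 18 + 16 + 14 + 14 + 13 + 8 + 8 + 3 + 3 = 116 cm.
Lower bound: ⌈116/25⌉ = 5 shelves.
Also, 6 boxes each exceed 25/2 cm, and no two of those can share a shelf, so at least 6 shelves are needed.
A packing using 6 shelves:
  shelf 1: 19 + 3 + 3 = 25
  shelf 2: 18 = 18
  shelf 3: 16 + 8 = 24
  shelf 4: 14 + 8 = 22
  shelf 5: 14 = 14
  shelf 6: 13 = 13
This matches the lower bound, so 6 is optimal.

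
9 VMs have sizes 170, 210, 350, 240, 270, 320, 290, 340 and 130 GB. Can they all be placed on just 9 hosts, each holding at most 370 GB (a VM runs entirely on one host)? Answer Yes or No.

A valid assignment using 8 hosts:
  host 1: 350 = 350
  host 2: 340 = 340
  host 3: 320 = 320
  host 4: 290 = 290
  host 5: 270 = 270
  host 6: 240 + 130 = 370
  host 7: 210 = 210
  host 8: 170 = 170
That uses only 8 ≤ 9, so 9 hosts are enough.

Yes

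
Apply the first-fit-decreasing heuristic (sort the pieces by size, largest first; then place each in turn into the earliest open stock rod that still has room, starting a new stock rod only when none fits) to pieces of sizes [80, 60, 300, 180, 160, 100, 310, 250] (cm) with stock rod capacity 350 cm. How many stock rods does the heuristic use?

Sorted descending: 310, 300, 250, 180, 160, 100, 80, 60.
  310 → stock rod 1 (new)  [load 310/350]
  300 → stock rod 2 (new)  [load 300/350]
  250 → stock rod 3 (new)  [load 250/350]
  180 → stock rod 4 (new)  [load 180/350]
  160 → stock rod 4  [load 340/350]
  100 → stock rod 3  [load 350/350]
  80 → stock rod 5 (new)  [load 80/350]
  60 → stock rod 5  [load 140/350]
5 stock rods opened.

5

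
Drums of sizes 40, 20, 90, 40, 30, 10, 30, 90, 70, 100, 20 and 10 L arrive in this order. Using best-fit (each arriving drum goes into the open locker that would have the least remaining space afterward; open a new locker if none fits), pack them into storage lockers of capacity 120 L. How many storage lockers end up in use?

5

  40 → locker 1 (new)  [load 40/120]
  20 → locker 1  [load 60/120]
  90 → locker 2 (new)  [load 90/120]
  40 → locker 1  [load 100/120]
  30 → locker 2  [load 120/120]
  10 → locker 1  [load 110/120]
  30 → locker 3 (new)  [load 30/120]
  90 → locker 3  [load 120/120]
  70 → locker 4 (new)  [load 70/120]
  100 → locker 5 (new)  [load 100/120]
  20 → locker 5  [load 120/120]
  10 → locker 1  [load 120/120]
5 storage lockers opened.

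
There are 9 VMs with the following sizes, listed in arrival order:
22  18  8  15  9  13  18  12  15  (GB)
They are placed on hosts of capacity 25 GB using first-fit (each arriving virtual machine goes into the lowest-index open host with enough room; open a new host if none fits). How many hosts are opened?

  22 → host 1 (new)  [load 22/25]
  18 → host 2 (new)  [load 18/25]
  8 → host 3 (new)  [load 8/25]
  15 → host 3  [load 23/25]
  9 → host 4 (new)  [load 9/25]
  13 → host 4  [load 22/25]
  18 → host 5 (new)  [load 18/25]
  12 → host 6 (new)  [load 12/25]
  15 → host 7 (new)  [load 15/25]
7 hosts opened.

7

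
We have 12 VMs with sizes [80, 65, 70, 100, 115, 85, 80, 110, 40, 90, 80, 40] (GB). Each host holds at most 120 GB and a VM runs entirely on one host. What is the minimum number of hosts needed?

10

Total = 115 + 110 + 100 + 90 + 85 + 80 + 80 + 80 + 70 + 65 + 40 + 40 = 955 GB.
Lower bound: ⌈955/120⌉ = 8 hosts.
Also, 10 VMs each exceed 60 GB, and no two of those can share a host, so at least 10 hosts are needed.
A packing using 10 hosts:
  host 1: 115 = 115
  host 2: 110 = 110
  host 3: 100 = 100
  host 4: 90 = 90
  host 5: 85 = 85
  host 6: 80 + 40 = 120
  host 7: 80 + 40 = 120
  host 8: 80 = 80
  host 9: 70 = 70
  host 10: 65 = 65
This matches the lower bound, so 10 is optimal.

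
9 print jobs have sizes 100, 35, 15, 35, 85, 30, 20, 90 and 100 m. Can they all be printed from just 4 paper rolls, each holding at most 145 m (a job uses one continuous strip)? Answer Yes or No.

A valid assignment using 4 paper rolls:
  roll 1: 100 + 35 = 135
  roll 2: 100 + 35 = 135
  roll 3: 90 + 30 + 20 = 140
  roll 4: 85 + 15 = 100
Every load is within 145 m, so 4 paper rolls suffice.

Yes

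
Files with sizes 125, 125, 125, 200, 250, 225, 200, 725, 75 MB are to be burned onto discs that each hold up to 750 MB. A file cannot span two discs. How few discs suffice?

Total = 725 + 250 + 225 + 200 + 200 + 125 + 125 + 125 + 75 = 2050 MB.
Lower bound: ⌈2050/750⌉ = 3 discs.
A packing using 3 discs:
  disc 1: 725 = 725
  disc 2: 250 + 225 + 200 + 75 = 750
  disc 3: 200 + 125 + 125 + 125 = 575
This matches the lower bound, so 3 is optimal.

3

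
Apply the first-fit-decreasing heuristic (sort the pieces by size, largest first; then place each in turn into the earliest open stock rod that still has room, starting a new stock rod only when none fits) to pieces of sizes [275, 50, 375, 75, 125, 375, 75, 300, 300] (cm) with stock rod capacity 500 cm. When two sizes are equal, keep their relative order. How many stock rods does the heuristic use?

5

Sorted descending: 375, 375, 300, 300, 275, 125, 75, 75, 50.
  375 → stock rod 1 (new)  [load 375/500]
  375 → stock rod 2 (new)  [load 375/500]
  300 → stock rod 3 (new)  [load 300/500]
  300 → stock rod 4 (new)  [load 300/500]
  275 → stock rod 5 (new)  [load 275/500]
  125 → stock rod 1  [load 500/500]
  75 → stock rod 2  [load 450/500]
  75 → stock rod 3  [load 375/500]
  50 → stock rod 2  [load 500/500]
5 stock rods opened.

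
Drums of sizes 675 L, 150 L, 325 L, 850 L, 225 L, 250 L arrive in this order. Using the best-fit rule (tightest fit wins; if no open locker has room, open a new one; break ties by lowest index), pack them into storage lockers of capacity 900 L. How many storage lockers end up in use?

  675 → locker 1 (new)  [load 675/900]
  150 → locker 1  [load 825/900]
  325 → locker 2 (new)  [load 325/900]
  850 → locker 3 (new)  [load 850/900]
  225 → locker 2  [load 550/900]
  250 → locker 2  [load 800/900]
3 storage lockers opened.

3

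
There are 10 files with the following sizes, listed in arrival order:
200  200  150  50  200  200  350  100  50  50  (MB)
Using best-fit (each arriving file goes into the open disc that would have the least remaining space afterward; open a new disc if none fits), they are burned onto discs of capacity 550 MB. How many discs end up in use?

3

  200 → disc 1 (new)  [load 200/550]
  200 → disc 1  [load 400/550]
  150 → disc 1  [load 550/550]
  50 → disc 2 (new)  [load 50/550]
  200 → disc 2  [load 250/550]
  200 → disc 2  [load 450/550]
  350 → disc 3 (new)  [load 350/550]
  100 → disc 2  [load 550/550]
  50 → disc 3  [load 400/550]
  50 → disc 3  [load 450/550]
3 discs opened.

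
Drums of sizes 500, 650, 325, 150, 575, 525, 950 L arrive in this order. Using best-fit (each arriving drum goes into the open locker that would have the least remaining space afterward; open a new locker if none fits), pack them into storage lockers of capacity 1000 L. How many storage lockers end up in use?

  500 → locker 1 (new)  [load 500/1000]
  650 → locker 2 (new)  [load 650/1000]
  325 → locker 2  [load 975/1000]
  150 → locker 1  [load 650/1000]
  575 → locker 3 (new)  [load 575/1000]
  525 → locker 4 (new)  [load 525/1000]
  950 → locker 5 (new)  [load 950/1000]
5 storage lockers opened.

5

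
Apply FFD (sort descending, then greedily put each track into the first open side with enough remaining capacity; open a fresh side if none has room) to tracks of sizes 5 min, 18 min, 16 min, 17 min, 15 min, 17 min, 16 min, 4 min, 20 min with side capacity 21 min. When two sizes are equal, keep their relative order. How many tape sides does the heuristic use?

Sorted descending: 20, 18, 17, 17, 16, 16, 15, 5, 4.
  20 → side 1 (new)  [load 20/21]
  18 → side 2 (new)  [load 18/21]
  17 → side 3 (new)  [load 17/21]
  17 → side 4 (new)  [load 17/21]
  16 → side 5 (new)  [load 16/21]
  16 → side 6 (new)  [load 16/21]
  15 → side 7 (new)  [load 15/21]
  5 → side 5  [load 21/21]
  4 → side 3  [load 21/21]
7 tape sides opened.

7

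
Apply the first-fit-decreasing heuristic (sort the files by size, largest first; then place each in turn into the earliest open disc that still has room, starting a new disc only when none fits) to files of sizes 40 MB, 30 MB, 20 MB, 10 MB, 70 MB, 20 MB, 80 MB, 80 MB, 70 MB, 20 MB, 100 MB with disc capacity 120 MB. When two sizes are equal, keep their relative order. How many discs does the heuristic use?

Sorted descending: 100, 80, 80, 70, 70, 40, 30, 20, 20, 20, 10.
  100 → disc 1 (new)  [load 100/120]
  80 → disc 2 (new)  [load 80/120]
  80 → disc 3 (new)  [load 80/120]
  70 → disc 4 (new)  [load 70/120]
  70 → disc 5 (new)  [load 70/120]
  40 → disc 2  [load 120/120]
  30 → disc 3  [load 110/120]
  20 → disc 1  [load 120/120]
  20 → disc 4  [load 90/120]
  20 → disc 4  [load 110/120]
  10 → disc 3  [load 120/120]
5 discs opened.

5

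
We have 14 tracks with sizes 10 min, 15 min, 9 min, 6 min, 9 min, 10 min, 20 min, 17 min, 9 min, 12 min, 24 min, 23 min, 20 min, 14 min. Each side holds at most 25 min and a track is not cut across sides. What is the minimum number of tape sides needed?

Total = 24 + 23 + 20 + 20 + 17 + 15 + 14 + 12 + 10 + 10 + 9 + 9 + 9 + 6 = 198 min.
Lower bound: ⌈198/25⌉ = 8 tape sides.
A packing using 9 tape sides:
  side 1: 24 = 24
  side 2: 23 = 23
  side 3: 20 = 20
  side 4: 20 = 20
  side 5: 17 + 6 = 23
  side 6: 15 + 10 = 25
  side 7: 14 + 10 = 24
  side 8: 12 + 9 = 21
  side 9: 9 + 9 = 18
No arrangement into 8 tape sides stays within capacity, so 9 is optimal.

9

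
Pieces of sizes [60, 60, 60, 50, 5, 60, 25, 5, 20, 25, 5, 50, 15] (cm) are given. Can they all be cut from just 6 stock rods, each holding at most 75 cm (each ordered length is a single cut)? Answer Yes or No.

No

Total = 440 cm; ⌈440/75⌉ = 6.
The bound of 6 does not rule out 6, but exhaustive search shows no assignment into 6 stock rods of capacity 75 cm exists — the minimum is 7.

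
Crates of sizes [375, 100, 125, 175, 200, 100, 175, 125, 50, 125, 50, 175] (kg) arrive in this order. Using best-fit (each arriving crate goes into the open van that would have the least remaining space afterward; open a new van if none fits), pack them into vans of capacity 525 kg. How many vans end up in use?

4

  375 → van 1 (new)  [load 375/525]
  100 → van 1  [load 475/525]
  125 → van 2 (new)  [load 125/525]
  175 → van 2  [load 300/525]
  200 → van 2  [load 500/525]
  100 → van 3 (new)  [load 100/525]
  175 → van 3  [load 275/525]
  125 → van 3  [load 400/525]
  50 → van 1  [load 525/525]
  125 → van 3  [load 525/525]
  50 → van 4 (new)  [load 50/525]
  175 → van 4  [load 225/525]
4 vans opened.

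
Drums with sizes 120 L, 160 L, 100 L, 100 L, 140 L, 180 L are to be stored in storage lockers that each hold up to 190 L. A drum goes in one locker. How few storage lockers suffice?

6

Total = 180 + 160 + 140 + 120 + 100 + 100 = 800 L.
Lower bound: ⌈800/190⌉ = 5 storage lockers.
Also, 6 drums each exceed 95 L, and no two of those can share a locker, so at least 6 storage lockers are needed.
A packing using 6 storage lockers:
  locker 1: 180 = 180
  locker 2: 160 = 160
  locker 3: 140 = 140
  locker 4: 120 = 120
  locker 5: 100 = 100
  locker 6: 100 = 100
This matches the lower bound, so 6 is optimal.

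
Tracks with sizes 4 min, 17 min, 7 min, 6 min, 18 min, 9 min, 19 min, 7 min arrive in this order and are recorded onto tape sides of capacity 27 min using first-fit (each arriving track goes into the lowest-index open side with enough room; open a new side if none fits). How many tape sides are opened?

4

  4 → side 1 (new)  [load 4/27]
  17 → side 1  [load 21/27]
  7 → side 2 (new)  [load 7/27]
  6 → side 1  [load 27/27]
  18 → side 2  [load 25/27]
  9 → side 3 (new)  [load 9/27]
  19 → side 4 (new)  [load 19/27]
  7 → side 3  [load 16/27]
4 tape sides opened.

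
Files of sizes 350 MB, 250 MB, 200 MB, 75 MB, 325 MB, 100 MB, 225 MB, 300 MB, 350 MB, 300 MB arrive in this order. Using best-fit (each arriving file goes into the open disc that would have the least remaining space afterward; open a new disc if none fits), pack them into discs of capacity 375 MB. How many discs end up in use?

8

  350 → disc 1 (new)  [load 350/375]
  250 → disc 2 (new)  [load 250/375]
  200 → disc 3 (new)  [load 200/375]
  75 → disc 2  [load 325/375]
  325 → disc 4 (new)  [load 325/375]
  100 → disc 3  [load 300/375]
  225 → disc 5 (new)  [load 225/375]
  300 → disc 6 (new)  [load 300/375]
  350 → disc 7 (new)  [load 350/375]
  300 → disc 8 (new)  [load 300/375]
8 discs opened.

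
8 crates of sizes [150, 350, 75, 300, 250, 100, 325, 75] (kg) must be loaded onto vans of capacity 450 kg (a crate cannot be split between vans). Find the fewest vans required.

Total = 350 + 325 + 300 + 250 + 150 + 100 + 75 + 75 = 1625 kg.
Lower bound: ⌈1625/450⌉ = 4 vans.
A packing using 4 vans:
  van 1: 350 + 100 = 450
  van 2: 325 + 75 = 400
  van 3: 300 + 150 = 450
  van 4: 250 + 75 = 325
This matches the lower bound, so 4 is optimal.

4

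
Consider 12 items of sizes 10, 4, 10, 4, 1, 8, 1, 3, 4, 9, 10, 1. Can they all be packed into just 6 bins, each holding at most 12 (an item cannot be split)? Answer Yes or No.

Yes

A valid assignment using 6 bins:
  bin 1: 10 + 1 + 1 = 12
  bin 2: 10 + 1 = 11
  bin 3: 10 = 10
  bin 4: 9 + 3 = 12
  bin 5: 8 + 4 = 12
  bin 6: 4 + 4 = 8
Every load is within 12, so 6 bins suffice.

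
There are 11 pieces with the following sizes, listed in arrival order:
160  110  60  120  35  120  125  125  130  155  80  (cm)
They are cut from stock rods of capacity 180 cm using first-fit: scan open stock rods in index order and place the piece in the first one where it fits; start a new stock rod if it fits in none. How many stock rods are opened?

9

  160 → stock rod 1 (new)  [load 160/180]
  110 → stock rod 2 (new)  [load 110/180]
  60 → stock rod 2  [load 170/180]
  120 → stock rod 3 (new)  [load 120/180]
  35 → stock rod 3  [load 155/180]
  120 → stock rod 4 (new)  [load 120/180]
  125 → stock rod 5 (new)  [load 125/180]
  125 → stock rod 6 (new)  [load 125/180]
  130 → stock rod 7 (new)  [load 130/180]
  155 → stock rod 8 (new)  [load 155/180]
  80 → stock rod 9 (new)  [load 80/180]
9 stock rods opened.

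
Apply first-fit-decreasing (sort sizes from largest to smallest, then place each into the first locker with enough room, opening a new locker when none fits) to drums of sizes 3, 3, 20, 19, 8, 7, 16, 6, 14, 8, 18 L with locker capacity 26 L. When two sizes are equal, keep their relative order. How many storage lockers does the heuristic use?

5

Sorted descending: 20, 19, 18, 16, 14, 8, 8, 7, 6, 3, 3.
  20 → locker 1 (new)  [load 20/26]
  19 → locker 2 (new)  [load 19/26]
  18 → locker 3 (new)  [load 18/26]
  16 → locker 4 (new)  [load 16/26]
  14 → locker 5 (new)  [load 14/26]
  8 → locker 3  [load 26/26]
  8 → locker 4  [load 24/26]
  7 → locker 2  [load 26/26]
  6 → locker 1  [load 26/26]
  3 → locker 5  [load 17/26]
  3 → locker 5  [load 20/26]
5 storage lockers opened.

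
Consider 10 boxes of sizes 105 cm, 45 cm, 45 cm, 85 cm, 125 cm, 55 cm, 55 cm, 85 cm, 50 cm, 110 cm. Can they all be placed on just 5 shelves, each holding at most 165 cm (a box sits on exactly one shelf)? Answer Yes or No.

Total = 760 cm; ⌈760/165⌉ = 5.
The bound of 5 does not rule out 5, but exhaustive search shows no assignment into 5 shelves of capacity 165 cm exists — the minimum is 6.

No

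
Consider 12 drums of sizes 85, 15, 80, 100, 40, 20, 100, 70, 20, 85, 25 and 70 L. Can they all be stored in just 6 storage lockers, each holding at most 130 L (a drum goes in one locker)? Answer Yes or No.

Total = 710 L; ⌈710/130⌉ = 6.
7 drums each exceed half the capacity and cannot share a locker, forcing at least 7 storage lockers.
At least 7 storage lockers are required, but only 6 are allowed.

No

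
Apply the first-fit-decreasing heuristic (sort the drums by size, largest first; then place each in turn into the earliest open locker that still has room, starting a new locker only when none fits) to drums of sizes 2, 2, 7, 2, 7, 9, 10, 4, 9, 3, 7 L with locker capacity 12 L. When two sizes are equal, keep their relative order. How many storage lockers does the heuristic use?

Sorted descending: 10, 9, 9, 7, 7, 7, 4, 3, 2, 2, 2.
  10 → locker 1 (new)  [load 10/12]
  9 → locker 2 (new)  [load 9/12]
  9 → locker 3 (new)  [load 9/12]
  7 → locker 4 (new)  [load 7/12]
  7 → locker 5 (new)  [load 7/12]
  7 → locker 6 (new)  [load 7/12]
  4 → locker 4  [load 11/12]
  3 → locker 2  [load 12/12]
  2 → locker 1  [load 12/12]
  2 → locker 3  [load 11/12]
  2 → locker 5  [load 9/12]
6 storage lockers opened.

6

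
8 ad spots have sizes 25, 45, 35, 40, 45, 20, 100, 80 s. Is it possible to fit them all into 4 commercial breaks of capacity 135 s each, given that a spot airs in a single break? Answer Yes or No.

A valid assignment using 3 commercial breaks:
  break 1: 100 + 35 = 135
  break 2: 80 + 45 = 125
  break 3: 45 + 40 + 25 + 20 = 130
That uses only 3 ≤ 4, so 4 commercial breaks are enough.

Yes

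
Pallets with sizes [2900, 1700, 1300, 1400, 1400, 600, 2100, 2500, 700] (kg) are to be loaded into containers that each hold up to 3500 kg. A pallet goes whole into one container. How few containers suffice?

Total = 2900 + 2500 + 2100 + 1700 + 1400 + 1400 + 1300 + 700 + 600 = 14600 kg.
Lower bound: ⌈14600/3500⌉ = 5 containers.
A packing using 5 containers:
  container 1: 2900 + 600 = 3500
  container 2: 2500 + 700 = 3200
  container 3: 2100 + 1400 = 3500
  container 4: 1700 + 1400 = 3100
  container 5: 1300 = 1300
This matches the lower bound, so 5 is optimal.

5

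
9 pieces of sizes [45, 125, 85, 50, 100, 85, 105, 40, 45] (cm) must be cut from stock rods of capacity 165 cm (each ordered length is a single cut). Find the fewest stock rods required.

Total = 125 + 105 + 100 + 85 + 85 + 50 + 45 + 45 + 40 = 680 cm.
Lower bound: ⌈680/165⌉ = 5 stock rods.
A packing using 5 stock rods:
  stock rod 1: 125 + 40 = 165
  stock rod 2: 105 + 50 = 155
  stock rod 3: 100 + 45 = 145
  stock rod 4: 85 + 45 = 130
  stock rod 5: 85 = 85
This matches the lower bound, so 5 is optimal.

5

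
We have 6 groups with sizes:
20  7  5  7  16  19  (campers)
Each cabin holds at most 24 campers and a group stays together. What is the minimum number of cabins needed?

Total = 20 + 19 + 16 + 7 + 7 + 5 = 74 campers.
Lower bound: ⌈74/24⌉ = 4 cabins.
A packing using 4 cabins:
  cabin 1: 20 = 20
  cabin 2: 19 + 5 = 24
  cabin 3: 16 + 7 = 23
  cabin 4: 7 = 7
This matches the lower bound, so 4 is optimal.

4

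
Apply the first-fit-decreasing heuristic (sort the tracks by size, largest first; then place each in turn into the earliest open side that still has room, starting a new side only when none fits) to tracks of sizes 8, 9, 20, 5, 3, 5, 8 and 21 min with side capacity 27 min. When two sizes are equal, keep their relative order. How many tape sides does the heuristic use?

4

Sorted descending: 21, 20, 9, 8, 8, 5, 5, 3.
  21 → side 1 (new)  [load 21/27]
  20 → side 2 (new)  [load 20/27]
  9 → side 3 (new)  [load 9/27]
  8 → side 3  [load 17/27]
  8 → side 3  [load 25/27]
  5 → side 1  [load 26/27]
  5 → side 2  [load 25/27]
  3 → side 4 (new)  [load 3/27]
4 tape sides opened.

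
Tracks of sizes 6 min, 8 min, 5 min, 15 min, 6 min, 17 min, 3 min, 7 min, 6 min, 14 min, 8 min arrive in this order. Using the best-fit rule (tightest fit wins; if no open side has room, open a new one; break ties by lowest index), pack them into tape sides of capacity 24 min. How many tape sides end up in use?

5

  6 → side 1 (new)  [load 6/24]
  8 → side 1  [load 14/24]
  5 → side 1  [load 19/24]
  15 → side 2 (new)  [load 15/24]
  6 → side 2  [load 21/24]
  17 → side 3 (new)  [load 17/24]
  3 → side 2  [load 24/24]
  7 → side 3  [load 24/24]
  6 → side 4 (new)  [load 6/24]
  14 → side 4  [load 20/24]
  8 → side 5 (new)  [load 8/24]
5 tape sides opened.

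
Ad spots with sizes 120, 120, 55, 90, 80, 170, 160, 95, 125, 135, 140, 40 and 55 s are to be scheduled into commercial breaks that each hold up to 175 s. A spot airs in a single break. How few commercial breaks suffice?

9

Total = 170 + 160 + 140 + 135 + 125 + 120 + 120 + 95 + 90 + 80 + 55 + 55 + 40 = 1385 s.
Lower bound: ⌈1385/175⌉ = 8 commercial breaks.
Also, 9 ad spots each exceed 175/2 s, and no two of those can share a break, so at least 9 commercial breaks are needed.
A packing using 9 commercial breaks:
  break 1: 170 = 170
  break 2: 160 = 160
  break 3: 140 = 140
  break 4: 135 + 40 = 175
  break 5: 125 = 125
  break 6: 120 + 55 = 175
  break 7: 120 + 55 = 175
  break 8: 95 + 80 = 175
  break 9: 90 = 90
This matches the lower bound, so 9 is optimal.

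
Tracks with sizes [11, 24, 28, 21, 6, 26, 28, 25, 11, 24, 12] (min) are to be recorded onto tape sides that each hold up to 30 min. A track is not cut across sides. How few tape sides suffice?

Total = 28 + 28 + 26 + 25 + 24 + 24 + 21 + 12 + 11 + 11 + 6 = 216 min.
Lower bound: ⌈216/30⌉ = 8 tape sides.
A packing using 9 tape sides:
  side 1: 28 = 28
  side 2: 28 = 28
  side 3: 26 = 26
  side 4: 25 = 25
  side 5: 24 + 6 = 30
  side 6: 24 = 24
  side 7: 21 = 21
  side 8: 12 + 11 = 23
  side 9: 11 = 11
No arrangement into 8 tape sides stays within capacity, so 9 is optimal.

9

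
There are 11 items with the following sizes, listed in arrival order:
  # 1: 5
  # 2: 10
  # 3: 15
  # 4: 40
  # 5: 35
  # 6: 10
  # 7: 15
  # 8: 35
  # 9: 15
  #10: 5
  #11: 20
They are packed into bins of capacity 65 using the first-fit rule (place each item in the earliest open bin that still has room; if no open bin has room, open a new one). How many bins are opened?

4

  5 → bin 1 (new)  [load 5/65]
  10 → bin 1  [load 15/65]
  15 → bin 1  [load 30/65]
  40 → bin 2 (new)  [load 40/65]
  35 → bin 1  [load 65/65]
  10 → bin 2  [load 50/65]
  15 → bin 2  [load 65/65]
  35 → bin 3 (new)  [load 35/65]
  15 → bin 3  [load 50/65]
  5 → bin 3  [load 55/65]
  20 → bin 4 (new)  [load 20/65]
4 bins opened.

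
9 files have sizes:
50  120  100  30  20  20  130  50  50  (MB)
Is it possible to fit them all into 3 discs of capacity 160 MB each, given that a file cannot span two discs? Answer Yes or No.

No

Total = 570 MB; ⌈570/160⌉ = 4.
At least 4 discs are required, but only 3 are allowed.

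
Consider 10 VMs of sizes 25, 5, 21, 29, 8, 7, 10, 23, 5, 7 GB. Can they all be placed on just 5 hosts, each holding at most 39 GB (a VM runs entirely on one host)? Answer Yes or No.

Yes

A valid assignment using 4 hosts:
  host 1: 29 + 10 = 39
  host 2: 25 + 8 + 5 = 38
  host 3: 23 + 7 + 7 = 37
  host 4: 21 + 5 = 26
That uses only 4 ≤ 5, so 5 hosts are enough.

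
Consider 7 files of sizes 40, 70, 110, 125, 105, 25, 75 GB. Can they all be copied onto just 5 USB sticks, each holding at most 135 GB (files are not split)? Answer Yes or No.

A valid assignment using 5 USB sticks:
  USB stick 1: 125 = 125
  USB stick 2: 110 + 25 = 135
  USB stick 3: 105 = 105
  USB stick 4: 75 + 40 = 115
  USB stick 5: 70 = 70
Every load is within 135 GB, so 5 USB sticks suffice.

Yes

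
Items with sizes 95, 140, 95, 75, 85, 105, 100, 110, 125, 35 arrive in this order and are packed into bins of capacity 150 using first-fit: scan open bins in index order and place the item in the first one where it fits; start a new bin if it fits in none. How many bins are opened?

9

  95 → bin 1 (new)  [load 95/150]
  140 → bin 2 (new)  [load 140/150]
  95 → bin 3 (new)  [load 95/150]
  75 → bin 4 (new)  [load 75/150]
  85 → bin 5 (new)  [load 85/150]
  105 → bin 6 (new)  [load 105/150]
  100 → bin 7 (new)  [load 100/150]
  110 → bin 8 (new)  [load 110/150]
  125 → bin 9 (new)  [load 125/150]
  35 → bin 1  [load 130/150]
9 bins opened.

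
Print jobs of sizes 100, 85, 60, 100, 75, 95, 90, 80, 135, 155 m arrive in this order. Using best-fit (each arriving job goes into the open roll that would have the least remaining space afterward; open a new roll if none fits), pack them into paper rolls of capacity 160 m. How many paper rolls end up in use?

  100 → roll 1 (new)  [load 100/160]
  85 → roll 2 (new)  [load 85/160]
  60 → roll 1  [load 160/160]
  100 → roll 3 (new)  [load 100/160]
  75 → roll 2  [load 160/160]
  95 → roll 4 (new)  [load 95/160]
  90 → roll 5 (new)  [load 90/160]
  80 → roll 6 (new)  [load 80/160]
  135 → roll 7 (new)  [load 135/160]
  155 → roll 8 (new)  [load 155/160]
8 paper rolls opened.

8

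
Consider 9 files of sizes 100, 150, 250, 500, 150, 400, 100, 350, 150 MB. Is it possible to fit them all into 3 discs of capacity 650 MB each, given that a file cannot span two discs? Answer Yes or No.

No

Total = 2150 MB; ⌈2150/650⌉ = 4.
At least 4 discs are required, but only 3 are allowed.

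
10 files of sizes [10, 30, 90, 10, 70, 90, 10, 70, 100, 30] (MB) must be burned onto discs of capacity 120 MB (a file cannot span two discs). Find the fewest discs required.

5

Total = 100 + 90 + 90 + 70 + 70 + 30 + 30 + 10 + 10 + 10 = 510 MB.
Lower bound: ⌈510/120⌉ = 5 discs.
A packing using 5 discs:
  disc 1: 100 + 10 + 10 = 120
  disc 2: 90 + 30 = 120
  disc 3: 90 + 30 = 120
  disc 4: 70 + 10 = 80
  disc 5: 70 = 70
This matches the lower bound, so 5 is optimal.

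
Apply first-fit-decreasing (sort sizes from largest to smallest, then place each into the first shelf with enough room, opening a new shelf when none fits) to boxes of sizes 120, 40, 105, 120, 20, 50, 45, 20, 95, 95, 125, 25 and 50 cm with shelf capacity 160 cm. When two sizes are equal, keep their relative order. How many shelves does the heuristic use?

6

Sorted descending: 125, 120, 120, 105, 95, 95, 50, 50, 45, 40, 25, 20, 20.
  125 → shelf 1 (new)  [load 125/160]
  120 → shelf 2 (new)  [load 120/160]
  120 → shelf 3 (new)  [load 120/160]
  105 → shelf 4 (new)  [load 105/160]
  95 → shelf 5 (new)  [load 95/160]
  95 → shelf 6 (new)  [load 95/160]
  50 → shelf 4  [load 155/160]
  50 → shelf 5  [load 145/160]
  45 → shelf 6  [load 140/160]
  40 → shelf 2  [load 160/160]
  25 → shelf 1  [load 150/160]
  20 → shelf 3  [load 140/160]
  20 → shelf 3  [load 160/160]
6 shelves opened.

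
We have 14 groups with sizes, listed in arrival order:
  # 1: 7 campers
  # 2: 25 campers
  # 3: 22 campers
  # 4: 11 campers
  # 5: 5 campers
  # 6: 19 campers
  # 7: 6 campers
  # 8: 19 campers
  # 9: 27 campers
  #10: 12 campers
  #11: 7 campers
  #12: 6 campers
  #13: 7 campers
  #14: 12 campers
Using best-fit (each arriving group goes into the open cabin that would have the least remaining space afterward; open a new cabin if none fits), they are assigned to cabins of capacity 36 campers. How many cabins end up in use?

6

  7 → cabin 1 (new)  [load 7/36]
  25 → cabin 1  [load 32/36]
  22 → cabin 2 (new)  [load 22/36]
  11 → cabin 2  [load 33/36]
  5 → cabin 3 (new)  [load 5/36]
  19 → cabin 3  [load 24/36]
  6 → cabin 3  [load 30/36]
  19 → cabin 4 (new)  [load 19/36]
  27 → cabin 5 (new)  [load 27/36]
  12 → cabin 4  [load 31/36]
  7 → cabin 5  [load 34/36]
  6 → cabin 3  [load 36/36]
  7 → cabin 6 (new)  [load 7/36]
  12 → cabin 6  [load 19/36]
6 cabins opened.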